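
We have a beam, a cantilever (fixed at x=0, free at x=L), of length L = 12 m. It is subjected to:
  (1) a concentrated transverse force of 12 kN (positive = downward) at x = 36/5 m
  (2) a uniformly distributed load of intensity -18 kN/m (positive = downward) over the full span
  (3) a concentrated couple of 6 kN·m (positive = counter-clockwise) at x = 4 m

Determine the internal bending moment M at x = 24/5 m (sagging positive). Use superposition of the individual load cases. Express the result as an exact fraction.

Load 1 — point force P=12 kN at a=36/5 m (b=L-a=24/5):
  M_1 = -P(a-x)  [x≤a] = -12·((36/5)-(24/5)) = -144/5 kN·m
Load 2 — uniform load w=-18 kN/m over full span:
  M_2 = -w(L-x)²/2 = -(-18)·(12-(24/5))²/2 = 11664/25 kN·m
Load 3 — applied couple M₀=6 kN·m at a=4 m (b=L-a=8):
  M_3 = 0  [x>a] = 0 kN·m
Superposition: M = Σ M_i = 10944/25 kN·m ≈ 437.760000 kN·m

M(24/5) = 10944/25 kN·m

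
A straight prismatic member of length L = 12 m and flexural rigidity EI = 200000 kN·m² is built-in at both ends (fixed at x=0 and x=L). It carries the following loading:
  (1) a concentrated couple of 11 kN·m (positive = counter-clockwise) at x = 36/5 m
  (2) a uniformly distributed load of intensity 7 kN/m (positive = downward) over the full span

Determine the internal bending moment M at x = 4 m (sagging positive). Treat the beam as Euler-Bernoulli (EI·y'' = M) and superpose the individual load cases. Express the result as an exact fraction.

M(4) = 744/25 kN·m

Load 1 — applied couple M₀=11 kN·m at a=36/5 m (b=L-a=24/5):
  M_1 = R_Ax - M_A  [x≤a] with R_A=33/25, M_A=88/25 = (33/25)·4 - (88/25) = 44/25 kN·m
Load 2 — uniform load w=7 kN/m over full span:
  M_2 = wLx/2 - wL²/12 - wx²/2 = 7·12·4/2 - 7·12²/12 - 7·4²/2 = 28 kN·m
Superposition: M = Σ M_i = 744/25 kN·m ≈ 29.760000 kN·m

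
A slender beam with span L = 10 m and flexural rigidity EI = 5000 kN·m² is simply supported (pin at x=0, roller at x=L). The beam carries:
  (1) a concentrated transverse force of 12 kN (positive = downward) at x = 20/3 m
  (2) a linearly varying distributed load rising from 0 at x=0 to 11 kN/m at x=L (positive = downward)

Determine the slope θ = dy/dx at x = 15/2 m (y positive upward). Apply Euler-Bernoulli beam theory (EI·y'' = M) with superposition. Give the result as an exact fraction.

θ(15/2) = 56897/1382400 rad

Load 1 — point force P=12 kN at a=20/3 m (b=L-a=10/3):
  θ_1 = -Pa(2L²-6Lx+3x²+a²)/(6LEI)  [x>a] = -12·(20/3)·(2·10²-6·10·(15/2)+3·(15/2)²+(20/3)²)/(6·10·5000) = 53/5400 rad
Load 2 — triangular load w₀=11 kN/m (0→w₀ over full span):
  θ_2 = -w₀(7L⁴-30L²x²+15x⁴)/(360LEI) = -11·(7·10⁴-30·10²·(15/2)²+15·(15/2)⁴)/(360·10·5000) = 14443/460800 rad
Superposition: θ = Σ θ_i = 56897/1382400 rad ≈ 0.041158 rad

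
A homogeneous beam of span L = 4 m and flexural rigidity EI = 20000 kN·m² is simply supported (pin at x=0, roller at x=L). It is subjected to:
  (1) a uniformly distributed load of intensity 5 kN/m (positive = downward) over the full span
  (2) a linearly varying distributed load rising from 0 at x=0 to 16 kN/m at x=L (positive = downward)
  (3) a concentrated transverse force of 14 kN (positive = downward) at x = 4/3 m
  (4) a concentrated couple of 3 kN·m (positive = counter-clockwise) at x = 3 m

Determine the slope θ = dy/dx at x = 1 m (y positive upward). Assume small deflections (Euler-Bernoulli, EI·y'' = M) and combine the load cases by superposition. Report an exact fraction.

Load 1 — uniform load w=5 kN/m over full span:
  θ_1 = -w(L³-6Lx²+4x³)/(24EI) = -5·(4³-6·4·1²+4·1³)/(24·20000) = -11/24000 rad
Load 2 — triangular load w₀=16 kN/m (0→w₀ over full span):
  θ_2 = -w₀(7L⁴-30L²x²+15x⁴)/(360LEI) = -16·(7·4⁴-30·4²·1²+15·1⁴)/(360·4·20000) = -1327/1800000 rad
Load 3 — point force P=14 kN at a=4/3 m (b=L-a=8/3):
  θ_3 = -Pb(L²-b²-3x²)/(6LEI)  [x≤a] = -14·(8/3)·(4²-(8/3)²-3·1²)/(6·4·20000) = -371/810000 rad
Load 4 — applied couple M₀=3 kN·m at a=3 m (b=L-a=1):
  θ_4 = (M₀x²/(2L)+C₁)/EI  [x≤a] with C₁=M₀(3b²-L²)/(6L)=-13/8 = (3·1²/(2·4)+(-13/8))/20000 = -1/16000 rad
Superposition: θ = Σ θ_i = -55601/32400000 rad ≈ -0.001716 rad

θ(1) = -55601/32400000 rad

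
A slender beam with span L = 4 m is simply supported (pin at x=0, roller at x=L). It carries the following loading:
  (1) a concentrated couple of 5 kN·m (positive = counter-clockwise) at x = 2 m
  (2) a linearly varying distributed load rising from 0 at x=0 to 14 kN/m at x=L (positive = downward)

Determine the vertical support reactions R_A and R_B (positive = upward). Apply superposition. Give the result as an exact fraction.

Load 1 — applied couple M₀=5 kN·m at a=2 m (b=L-a=2):
  R_A = M₀/L = 5/4 kN
  R_B = -M₀/L = -5/4 kN
Load 2 — triangular load w₀=14 kN/m (0→w₀ over full span):
  R_A = w₀L/6 = 14·4/6 = 28/3 kN
  R_B = w₀L/3 = 14·4/3 = 56/3 kN
Superposition: R_A = 127/12 kN, R_B = 209/12 kN

R_A = 127/12 kN, R_B = 209/12 kN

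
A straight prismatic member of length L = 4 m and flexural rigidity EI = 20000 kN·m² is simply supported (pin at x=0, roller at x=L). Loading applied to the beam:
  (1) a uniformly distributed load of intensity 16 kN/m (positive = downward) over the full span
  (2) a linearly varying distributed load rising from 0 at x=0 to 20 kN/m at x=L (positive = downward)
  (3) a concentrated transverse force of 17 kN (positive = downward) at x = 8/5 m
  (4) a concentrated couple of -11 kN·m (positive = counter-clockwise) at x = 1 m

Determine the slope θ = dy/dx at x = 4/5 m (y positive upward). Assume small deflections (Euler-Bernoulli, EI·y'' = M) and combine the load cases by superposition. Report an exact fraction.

Load 1 — uniform load w=16 kN/m over full span:
  θ_1 = -w(L³-6Lx²+4x³)/(24EI) = -16·(4³-6·4·(4/5)²+4·(4/5)³)/(24·20000) = -132/78125 rad
Load 2 — triangular load w₀=20 kN/m (0→w₀ over full span):
  θ_2 = -w₀(7L⁴-30L²x²+15x⁴)/(360LEI) = -20·(7·4⁴-30·4²·(4/5)²+15·(4/5)⁴)/(360·4·20000) = -728/703125 rad
Load 3 — point force P=17 kN at a=8/5 m (b=L-a=12/5):
  θ_3 = -Pb(L²-b²-3x²)/(6LEI)  [x≤a] = -17·(12/5)·(4²-(12/5)²-3·(4/5)²)/(6·4·20000) = -221/312500 rad
Load 4 — applied couple M₀=-11 kN·m at a=1 m (b=L-a=3):
  θ_4 = (M₀x²/(2L)+C₁)/EI  [x≤a] with C₁=M₀(3b²-L²)/(6L)=-121/24 = ((-11)·(4/5)²/(2·4)+(-121/24))/20000 = -3553/12000000 rad
Superposition: θ = Σ θ_i = -671087/180000000 rad ≈ -0.003728 rad

θ(4/5) = -671087/180000000 rad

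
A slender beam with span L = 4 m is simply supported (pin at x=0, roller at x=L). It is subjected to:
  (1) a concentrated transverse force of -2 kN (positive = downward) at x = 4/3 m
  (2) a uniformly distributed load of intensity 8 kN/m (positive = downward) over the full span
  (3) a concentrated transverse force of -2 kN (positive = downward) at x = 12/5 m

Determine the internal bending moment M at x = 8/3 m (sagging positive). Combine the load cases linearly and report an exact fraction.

Load 1 — point force P=-2 kN at a=4/3 m (b=L-a=8/3):
  M_1 = Pa(L-x)/L  [x>a] = (-2)·(4/3)·(4-(8/3))/4 = -8/9 kN·m
Load 2 — uniform load w=8 kN/m over full span:
  M_2 = wx(L-x)/2 = 8·(8/3)·(4-(8/3))/2 = 128/9 kN·m
Load 3 — point force P=-2 kN at a=12/5 m (b=L-a=8/5):
  M_3 = Pa(L-x)/L  [x>a] = (-2)·(12/5)·(4-(8/3))/4 = -8/5 kN·m
Superposition: M = Σ M_i = 176/15 kN·m ≈ 11.733333 kN·m

M(8/3) = 176/15 kN·m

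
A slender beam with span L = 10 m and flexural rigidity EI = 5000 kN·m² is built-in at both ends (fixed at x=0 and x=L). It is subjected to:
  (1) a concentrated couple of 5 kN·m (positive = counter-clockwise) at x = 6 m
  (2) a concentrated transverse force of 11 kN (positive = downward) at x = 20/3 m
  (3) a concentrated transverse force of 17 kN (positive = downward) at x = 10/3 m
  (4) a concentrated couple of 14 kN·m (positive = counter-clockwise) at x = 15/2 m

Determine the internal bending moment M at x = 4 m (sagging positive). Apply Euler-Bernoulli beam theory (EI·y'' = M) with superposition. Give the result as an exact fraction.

M(4) = 36569/1800 kN·m

Load 1 — applied couple M₀=5 kN·m at a=6 m (b=L-a=4):
  M_1 = R_Ax - M_A  [x≤a] with R_A=18/25, M_A=8/5 = (18/25)·4 - (8/5) = 32/25 kN·m
Load 2 — point force P=11 kN at a=20/3 m (b=L-a=10/3):
  M_2 = Pb²(3a+b)x/L³ - Pab²/L²  [x≤a] = 11·(10/3)²·(3·(20/3)+(10/3))·4/10³ - 11·(20/3)·(10/3)²/10² = 88/27 kN·m
Load 3 — point force P=17 kN at a=10/3 m (b=L-a=20/3):
  M_3 = Pa²(a+3b)(L-x)/L³ - Pa²b/L²  [x>a] = 17·(10/3)²·((10/3)+3·(20/3))·(10-4)/10³ - 17·(10/3)²·(20/3)/10² = 374/27 kN·m
Load 4 — applied couple M₀=14 kN·m at a=15/2 m (b=L-a=5/2):
  M_4 = R_Ax - M_A  [x≤a] with R_A=63/40, M_A=35/8 = (63/40)·4 - (35/8) = 77/40 kN·m
Superposition: M = Σ M_i = 36569/1800 kN·m ≈ 20.316111 kN·m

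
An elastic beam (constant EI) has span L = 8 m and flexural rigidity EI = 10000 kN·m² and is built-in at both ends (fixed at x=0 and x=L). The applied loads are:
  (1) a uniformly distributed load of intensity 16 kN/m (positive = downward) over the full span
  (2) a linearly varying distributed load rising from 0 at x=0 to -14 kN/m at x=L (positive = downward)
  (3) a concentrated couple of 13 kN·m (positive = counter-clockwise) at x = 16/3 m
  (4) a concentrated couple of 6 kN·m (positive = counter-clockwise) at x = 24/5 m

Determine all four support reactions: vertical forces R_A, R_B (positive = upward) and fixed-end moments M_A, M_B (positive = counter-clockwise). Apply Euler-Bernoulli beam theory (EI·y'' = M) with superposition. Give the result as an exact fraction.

R_A = 7567/150 kN, M_A = 1543/25 kN·m, R_B = 3233/150 kN, M_B = -2986/75 kN·m

Load 1 — uniform load w=16 kN/m over full span:
  R_A = wL/2 = 16·8/2 = 64 kN
  M_A = wL²/12 = 16·8²/12 = 256/3 kN·m
  R_B = wL/2 = 16·8/2 = 64 kN
  M_B = -wL²/12 = -16·8²/12 = -256/3 kN·m
Load 2 — triangular load w₀=-14 kN/m (0→w₀ over full span):
  R_A = 3w₀L/20 = 3·(-14)·8/20 = -84/5 kN
  M_A = w₀L²/30 = (-14)·8²/30 = -448/15 kN·m
  R_B = 7w₀L/20 = 7·(-14)·8/20 = -196/5 kN
  M_B = -w₀L²/20 = -(-14)·8²/20 = 224/5 kN·m
Load 3 — applied couple M₀=13 kN·m at a=16/3 m (b=L-a=8/3):
  R_A = 6M₀ab/L³ = 6·13·(16/3)·(8/3)/8³ = 13/6 kN
  M_A = M₀b(2a-b)/L² = 13·(8/3)·(2·(16/3)-(8/3))/8² = 13/3 kN·m
  R_B = -6M₀ab/L³ = -6·13·(16/3)·(8/3)/8³ = -13/6 kN
  M_B = M₀a(2b-a)/L² = 13·(16/3)·(2·(8/3)-(16/3))/8² = 0 kN·m
Load 4 — applied couple M₀=6 kN·m at a=24/5 m (b=L-a=16/5):
  R_A = 6M₀ab/L³ = 6·6·(24/5)·(16/5)/8³ = 27/25 kN
  M_A = M₀b(2a-b)/L² = 6·(16/5)·(2·(24/5)-(16/5))/8² = 48/25 kN·m
  R_B = -6M₀ab/L³ = -6·6·(24/5)·(16/5)/8³ = -27/25 kN
  M_B = M₀a(2b-a)/L² = 6·(24/5)·(2·(16/5)-(24/5))/8² = 18/25 kN·m
Superposition: R_A = 7567/150 kN, M_A = 1543/25 kN·m, R_B = 3233/150 kN, M_B = -2986/75 kN·m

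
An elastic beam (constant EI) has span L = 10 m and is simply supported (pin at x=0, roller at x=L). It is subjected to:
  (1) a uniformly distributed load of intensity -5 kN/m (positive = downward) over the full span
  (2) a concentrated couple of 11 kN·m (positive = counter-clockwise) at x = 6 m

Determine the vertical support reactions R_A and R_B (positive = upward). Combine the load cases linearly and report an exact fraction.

R_A = -239/10 kN, R_B = -261/10 kN

Load 1 — uniform load w=-5 kN/m over full span:
  R_A = wL/2 = (-5)·10/2 = -25 kN
  R_B = wL/2 = (-5)·10/2 = -25 kN
Load 2 — applied couple M₀=11 kN·m at a=6 m (b=L-a=4):
  R_A = M₀/L = 11/10 kN
  R_B = -M₀/L = -11/10 kN
Superposition: R_A = -239/10 kN, R_B = -261/10 kN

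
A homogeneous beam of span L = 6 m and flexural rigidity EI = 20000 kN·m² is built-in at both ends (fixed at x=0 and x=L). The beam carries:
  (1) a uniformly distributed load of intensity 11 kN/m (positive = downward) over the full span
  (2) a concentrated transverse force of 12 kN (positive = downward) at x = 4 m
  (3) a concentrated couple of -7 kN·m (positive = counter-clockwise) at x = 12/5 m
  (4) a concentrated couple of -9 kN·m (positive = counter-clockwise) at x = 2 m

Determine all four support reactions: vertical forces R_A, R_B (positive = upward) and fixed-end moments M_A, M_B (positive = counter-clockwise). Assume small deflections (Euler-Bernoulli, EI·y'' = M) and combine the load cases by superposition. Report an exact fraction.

R_A = 7297/225 kN, M_A = 2812/75 kN·m, R_B = 10253/225 kN, M_B = -3668/75 kN·m

Load 1 — uniform load w=11 kN/m over full span:
  R_A = wL/2 = 11·6/2 = 33 kN
  M_A = wL²/12 = 11·6²/12 = 33 kN·m
  R_B = wL/2 = 11·6/2 = 33 kN
  M_B = -wL²/12 = -11·6²/12 = -33 kN·m
Load 2 — point force P=12 kN at a=4 m (b=L-a=2):
  R_A = Pb²(3a+b)/L³ = 12·2²·(3·4+2)/6³ = 28/9 kN
  M_A = Pab²/L² = 12·4·2²/6² = 16/3 kN·m
  R_B = Pa²(a+3b)/L³ = 12·4²·(4+3·2)/6³ = 80/9 kN
  M_B = -Pa²b/L² = -12·4²·2/6² = -32/3 kN·m
Load 3 — applied couple M₀=-7 kN·m at a=12/5 m (b=L-a=18/5):
  R_A = 6M₀ab/L³ = 6·(-7)·(12/5)·(18/5)/6³ = -42/25 kN
  M_A = M₀b(2a-b)/L² = (-7)·(18/5)·(2·(12/5)-(18/5))/6² = -21/25 kN·m
  R_B = -6M₀ab/L³ = -6·(-7)·(12/5)·(18/5)/6³ = 42/25 kN
  M_B = M₀a(2b-a)/L² = (-7)·(12/5)·(2·(18/5)-(12/5))/6² = -56/25 kN·m
Load 4 — applied couple M₀=-9 kN·m at a=2 m (b=L-a=4):
  R_A = 6M₀ab/L³ = 6·(-9)·2·4/6³ = -2 kN
  M_A = M₀b(2a-b)/L² = (-9)·4·(2·2-4)/6² = 0 kN·m
  R_B = -6M₀ab/L³ = -6·(-9)·2·4/6³ = 2 kN
  M_B = M₀a(2b-a)/L² = (-9)·2·(2·4-2)/6² = -3 kN·m
Superposition: R_A = 7297/225 kN, M_A = 2812/75 kN·m, R_B = 10253/225 kN, M_B = -3668/75 kN·m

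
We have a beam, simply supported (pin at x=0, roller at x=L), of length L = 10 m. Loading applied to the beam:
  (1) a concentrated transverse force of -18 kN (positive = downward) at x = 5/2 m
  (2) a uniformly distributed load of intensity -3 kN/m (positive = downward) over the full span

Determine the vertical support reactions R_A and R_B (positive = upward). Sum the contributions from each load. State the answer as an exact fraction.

Load 1 — point force P=-18 kN at a=5/2 m (b=L-a=15/2):
  R_A = Pb/L = (-18)·(15/2)/10 = -27/2 kN
  R_B = Pa/L = (-18)·(5/2)/10 = -9/2 kN
Load 2 — uniform load w=-3 kN/m over full span:
  R_A = wL/2 = (-3)·10/2 = -15 kN
  R_B = wL/2 = (-3)·10/2 = -15 kN
Superposition: R_A = -57/2 kN, R_B = -39/2 kN

R_A = -57/2 kN, R_B = -39/2 kN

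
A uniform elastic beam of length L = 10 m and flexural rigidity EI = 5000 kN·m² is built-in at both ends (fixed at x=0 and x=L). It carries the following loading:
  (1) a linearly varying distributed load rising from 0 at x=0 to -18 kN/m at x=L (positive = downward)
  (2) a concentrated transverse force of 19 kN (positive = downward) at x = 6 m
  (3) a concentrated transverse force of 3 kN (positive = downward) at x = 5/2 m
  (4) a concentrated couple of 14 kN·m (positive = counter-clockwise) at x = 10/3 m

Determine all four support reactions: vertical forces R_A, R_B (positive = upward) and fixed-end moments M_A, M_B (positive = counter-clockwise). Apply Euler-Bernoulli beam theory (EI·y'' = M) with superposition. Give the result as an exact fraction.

Load 1 — triangular load w₀=-18 kN/m (0→w₀ over full span):
  R_A = 3w₀L/20 = 3·(-18)·10/20 = -27 kN
  M_A = w₀L²/30 = (-18)·10²/30 = -60 kN·m
  R_B = 7w₀L/20 = 7·(-18)·10/20 = -63 kN
  M_B = -w₀L²/20 = -(-18)·10²/20 = 90 kN·m
Load 2 — point force P=19 kN at a=6 m (b=L-a=4):
  R_A = Pb²(3a+b)/L³ = 19·4²·(3·6+4)/10³ = 836/125 kN
  M_A = Pab²/L² = 19·6·4²/10² = 456/25 kN·m
  R_B = Pa²(a+3b)/L³ = 19·6²·(6+3·4)/10³ = 1539/125 kN
  M_B = -Pa²b/L² = -19·6²·4/10² = -684/25 kN·m
Load 3 — point force P=3 kN at a=5/2 m (b=L-a=15/2):
  R_A = Pb²(3a+b)/L³ = 3·(15/2)²·(3·(5/2)+(15/2))/10³ = 81/32 kN
  M_A = Pab²/L² = 3·(5/2)·(15/2)²/10² = 135/32 kN·m
  R_B = Pa²(a+3b)/L³ = 3·(5/2)²·((5/2)+3·(15/2))/10³ = 15/32 kN
  M_B = -Pa²b/L² = -3·(5/2)²·(15/2)/10² = -45/32 kN·m
Load 4 — applied couple M₀=14 kN·m at a=10/3 m (b=L-a=20/3):
  R_A = 6M₀ab/L³ = 6·14·(10/3)·(20/3)/10³ = 28/15 kN
  M_A = M₀b(2a-b)/L² = 14·(20/3)·(2·(10/3)-(20/3))/10² = 0 kN·m
  R_B = -6M₀ab/L³ = -6·14·(10/3)·(20/3)/10³ = -28/15 kN
  M_B = M₀a(2b-a)/L² = 14·(10/3)·(2·(20/3)-(10/3))/10² = 14/3 kN·m
Superposition: R_A = -190969/12000 kN, M_A = -30033/800 kN·m, R_B = -625031/12000 kN, M_B = 158161/2400 kN·m

R_A = -190969/12000 kN, M_A = -30033/800 kN·m, R_B = -625031/12000 kN, M_B = 158161/2400 kN·m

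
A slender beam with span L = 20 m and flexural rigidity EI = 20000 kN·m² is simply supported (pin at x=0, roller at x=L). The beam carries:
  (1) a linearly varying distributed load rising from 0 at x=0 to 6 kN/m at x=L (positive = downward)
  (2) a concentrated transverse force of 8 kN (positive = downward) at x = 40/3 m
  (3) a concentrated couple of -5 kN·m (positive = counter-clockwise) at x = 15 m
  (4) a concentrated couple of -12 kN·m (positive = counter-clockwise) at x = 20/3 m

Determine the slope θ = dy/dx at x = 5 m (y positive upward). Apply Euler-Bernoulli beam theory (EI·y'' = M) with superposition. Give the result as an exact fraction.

Load 1 — triangular load w₀=6 kN/m (0→w₀ over full span):
  θ_1 = -w₀(7L⁴-30L²x²+15x⁴)/(360LEI) = -6·(7·20⁴-30·20²·5²+15·5⁴)/(360·20·20000) = -1327/38400 rad
Load 2 — point force P=8 kN at a=40/3 m (b=L-a=20/3):
  θ_2 = -Pb(L²-b²-3x²)/(6LEI)  [x≤a] = -8·(20/3)·(20²-(20/3)²-3·5²)/(6·20·20000) = -101/16200 rad
Load 3 — applied couple M₀=-5 kN·m at a=15 m (b=L-a=5):
  θ_3 = (M₀x²/(2L)+C₁)/EI  [x≤a] with C₁=M₀(3b²-L²)/(6L)=325/24 = ((-5)·5²/(2·20)+(325/24))/20000 = 1/1920 rad
Load 4 — applied couple M₀=-12 kN·m at a=20/3 m (b=L-a=40/3):
  θ_4 = (M₀x²/(2L)+C₁)/EI  [x≤a] with C₁=M₀(3b²-L²)/(6L)=-40/3 = ((-12)·5²/(2·20)+(-40/3))/20000 = -1/960 rad
Superposition: θ = Σ θ_i = -42833/1036800 rad ≈ -0.041313 rad

θ(5) = -42833/1036800 rad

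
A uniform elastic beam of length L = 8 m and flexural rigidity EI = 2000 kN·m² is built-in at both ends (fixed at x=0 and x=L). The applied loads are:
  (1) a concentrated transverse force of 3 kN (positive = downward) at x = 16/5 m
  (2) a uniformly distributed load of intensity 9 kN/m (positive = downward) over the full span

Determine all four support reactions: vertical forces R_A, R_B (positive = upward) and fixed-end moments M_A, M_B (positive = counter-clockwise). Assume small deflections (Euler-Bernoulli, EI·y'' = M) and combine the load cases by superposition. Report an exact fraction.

Load 1 — point force P=3 kN at a=16/5 m (b=L-a=24/5):
  R_A = Pb²(3a+b)/L³ = 3·(24/5)²·(3·(16/5)+(24/5))/8³ = 243/125 kN
  M_A = Pab²/L² = 3·(16/5)·(24/5)²/8² = 432/125 kN·m
  R_B = Pa²(a+3b)/L³ = 3·(16/5)²·((16/5)+3·(24/5))/8³ = 132/125 kN
  M_B = -Pa²b/L² = -3·(16/5)²·(24/5)/8² = -288/125 kN·m
Load 2 — uniform load w=9 kN/m over full span:
  R_A = wL/2 = 9·8/2 = 36 kN
  M_A = wL²/12 = 9·8²/12 = 48 kN·m
  R_B = wL/2 = 9·8/2 = 36 kN
  M_B = -wL²/12 = -9·8²/12 = -48 kN·m
Superposition: R_A = 4743/125 kN, M_A = 6432/125 kN·m, R_B = 4632/125 kN, M_B = -6288/125 kN·m

R_A = 4743/125 kN, M_A = 6432/125 kN·m, R_B = 4632/125 kN, M_B = -6288/125 kN·m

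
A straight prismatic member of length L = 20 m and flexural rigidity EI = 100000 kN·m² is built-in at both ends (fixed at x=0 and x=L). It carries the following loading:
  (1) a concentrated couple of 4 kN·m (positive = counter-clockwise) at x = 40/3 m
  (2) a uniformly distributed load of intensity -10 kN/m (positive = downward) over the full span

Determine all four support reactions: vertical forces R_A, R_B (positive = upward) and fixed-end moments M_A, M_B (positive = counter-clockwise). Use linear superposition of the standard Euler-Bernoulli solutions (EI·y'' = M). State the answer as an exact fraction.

Load 1 — applied couple M₀=4 kN·m at a=40/3 m (b=L-a=20/3):
  R_A = 6M₀ab/L³ = 6·4·(40/3)·(20/3)/20³ = 4/15 kN
  M_A = M₀b(2a-b)/L² = 4·(20/3)·(2·(40/3)-(20/3))/20² = 4/3 kN·m
  R_B = -6M₀ab/L³ = -6·4·(40/3)·(20/3)/20³ = -4/15 kN
  M_B = M₀a(2b-a)/L² = 4·(40/3)·(2·(20/3)-(40/3))/20² = 0 kN·m
Load 2 — uniform load w=-10 kN/m over full span:
  R_A = wL/2 = (-10)·20/2 = -100 kN
  M_A = wL²/12 = (-10)·20²/12 = -1000/3 kN·m
  R_B = wL/2 = (-10)·20/2 = -100 kN
  M_B = -wL²/12 = -(-10)·20²/12 = 1000/3 kN·m
Superposition: R_A = -1496/15 kN, M_A = -332 kN·m, R_B = -1504/15 kN, M_B = 1000/3 kN·m

R_A = -1496/15 kN, M_A = -332 kN·m, R_B = -1504/15 kN, M_B = 1000/3 kN·m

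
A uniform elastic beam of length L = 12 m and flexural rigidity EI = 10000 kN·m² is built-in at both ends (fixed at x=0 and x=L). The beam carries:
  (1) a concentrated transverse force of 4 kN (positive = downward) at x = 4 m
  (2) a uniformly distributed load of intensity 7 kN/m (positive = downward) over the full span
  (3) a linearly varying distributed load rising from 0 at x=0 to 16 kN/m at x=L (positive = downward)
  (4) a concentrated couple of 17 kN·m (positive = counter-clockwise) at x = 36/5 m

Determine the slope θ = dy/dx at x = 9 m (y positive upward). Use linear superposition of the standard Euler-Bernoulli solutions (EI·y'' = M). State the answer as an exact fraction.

Load 1 — point force P=4 kN at a=4 m (b=L-a=8):
  θ_1 = Pa²(L-x)(2bL-(3b+a)(L-x))/(2L³EI)  [x>a] = 4·4²·(12-9)·(2·8·12-(3·8+4)·(12-9))/(2·12³·10000) = 3/5000 rad
Load 2 — uniform load w=7 kN/m over full span:
  θ_2 = -wx(L-x)(L-2x)/(12EI) = -7·9·(12-9)·(12-2·9)/(12·10000) = 189/20000 rad
Load 3 — triangular load w₀=16 kN/m (0→w₀ over full span):
  θ_3 = -w₀(2x(L-x)(L-2x)(x+2L)+x²(L-x)²)/(120LEI) = -16·(2·9·(12-9)·(12-2·9)·(9+2·12)+9²·(12-9)²)/(120·12·10000) = 1107/100000 rad
Load 4 — applied couple M₀=17 kN·m at a=36/5 m (b=L-a=24/5):
  θ_4 = (R_Ax²/2 - M_Ax - M₀(x-a))/EI  [x>a] with R_A=51/25, M_A=136/25 = ((51/25)·9²/2 - (136/25)·9 - 17·(9-(36/5)))/10000 = 153/500000 rad
Superposition: θ = Σ θ_i = 10713/500000 rad ≈ 0.021426 rad

θ(9) = 10713/500000 rad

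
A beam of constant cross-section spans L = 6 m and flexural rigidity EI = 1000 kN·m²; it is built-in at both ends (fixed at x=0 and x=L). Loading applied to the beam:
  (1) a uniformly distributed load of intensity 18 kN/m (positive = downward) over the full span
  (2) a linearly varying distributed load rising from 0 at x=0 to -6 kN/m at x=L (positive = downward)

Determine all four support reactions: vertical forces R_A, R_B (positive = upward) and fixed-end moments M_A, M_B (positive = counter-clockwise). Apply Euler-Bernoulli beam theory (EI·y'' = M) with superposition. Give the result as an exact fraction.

Load 1 — uniform load w=18 kN/m over full span:
  R_A = wL/2 = 18·6/2 = 54 kN
  M_A = wL²/12 = 18·6²/12 = 54 kN·m
  R_B = wL/2 = 18·6/2 = 54 kN
  M_B = -wL²/12 = -18·6²/12 = -54 kN·m
Load 2 — triangular load w₀=-6 kN/m (0→w₀ over full span):
  R_A = 3w₀L/20 = 3·(-6)·6/20 = -27/5 kN
  M_A = w₀L²/30 = (-6)·6²/30 = -36/5 kN·m
  R_B = 7w₀L/20 = 7·(-6)·6/20 = -63/5 kN
  M_B = -w₀L²/20 = -(-6)·6²/20 = 54/5 kN·m
Superposition: R_A = 243/5 kN, M_A = 234/5 kN·m, R_B = 207/5 kN, M_B = -216/5 kN·m

R_A = 243/5 kN, M_A = 234/5 kN·m, R_B = 207/5 kN, M_B = -216/5 kN·m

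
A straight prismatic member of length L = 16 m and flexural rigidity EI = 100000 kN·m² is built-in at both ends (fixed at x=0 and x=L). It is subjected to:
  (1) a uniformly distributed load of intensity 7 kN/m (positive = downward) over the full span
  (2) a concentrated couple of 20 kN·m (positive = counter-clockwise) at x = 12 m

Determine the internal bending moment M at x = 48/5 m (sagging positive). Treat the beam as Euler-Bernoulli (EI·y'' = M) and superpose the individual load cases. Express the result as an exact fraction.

M(48/5) = 21887/300 kN·m

Load 1 — uniform load w=7 kN/m over full span:
  M_1 = wLx/2 - wL²/12 - wx²/2 = 7·16·(48/5)/2 - 7·16²/12 - 7·(48/5)²/2 = 4928/75 kN·m
Load 2 — applied couple M₀=20 kN·m at a=12 m (b=L-a=4):
  M_2 = R_Ax - M_A  [x≤a] with R_A=45/32, M_A=25/4 = (45/32)·(48/5) - (25/4) = 29/4 kN·m
Superposition: M = Σ M_i = 21887/300 kN·m ≈ 72.956667 kN·m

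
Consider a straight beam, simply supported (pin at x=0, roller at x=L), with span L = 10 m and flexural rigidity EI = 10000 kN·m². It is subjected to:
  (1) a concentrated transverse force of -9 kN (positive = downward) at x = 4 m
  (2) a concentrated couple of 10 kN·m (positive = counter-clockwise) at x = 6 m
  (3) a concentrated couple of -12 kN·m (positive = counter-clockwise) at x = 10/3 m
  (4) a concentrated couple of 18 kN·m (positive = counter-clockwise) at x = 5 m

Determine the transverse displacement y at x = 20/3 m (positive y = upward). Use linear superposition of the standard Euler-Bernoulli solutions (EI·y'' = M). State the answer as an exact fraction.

Load 1 — point force P=-9 kN at a=4 m (b=L-a=6):
  y_1 = -Pa(L-x)(2Lx-a²-x²)/(6LEI)  [x>a] = -(-9)·4·(10-(20/3))·(2·10·(20/3)-4²-(20/3)²)/(6·10·10000) = 82/5625 m
Load 2 — applied couple M₀=10 kN·m at a=6 m (b=L-a=4):
  y_2 = (M₀x³/(6L)-M₀(x-a)²/2+C₁x)/EI  [x>a] with C₁=M₀(3b²-L²)/(6L)=-26/3 = (10·(20/3)³/(6·10)-10·((20/3)-6)²/2+(-26/3)·(20/3))/10000 = -43/40500 m
Load 3 — applied couple M₀=-12 kN·m at a=10/3 m (b=L-a=20/3):
  y_3 = (M₀x³/(6L)-M₀(x-a)²/2+C₁x)/EI  [x>a] with C₁=M₀(3b²-L²)/(6L)=-20/3 = ((-12)·(20/3)³/(6·10)-(-12)·((20/3)-(10/3))²/2+(-20/3)·(20/3))/10000 = -1/270 m
Load 4 — applied couple M₀=18 kN·m at a=5 m (b=L-a=5):
  y_4 = (M₀x³/(6L)-M₀(x-a)²/2+C₁x)/EI  [x>a] with C₁=M₀(3b²-L²)/(6L)=-15/2 = (18·(20/3)³/(6·10)-18·((20/3)-5)²/2+(-15/2)·(20/3))/10000 = 1/720 m
Superposition: y = Σ y_i = 9073/810000 m ≈ 0.011201 m

y(20/3) = 9073/810000 m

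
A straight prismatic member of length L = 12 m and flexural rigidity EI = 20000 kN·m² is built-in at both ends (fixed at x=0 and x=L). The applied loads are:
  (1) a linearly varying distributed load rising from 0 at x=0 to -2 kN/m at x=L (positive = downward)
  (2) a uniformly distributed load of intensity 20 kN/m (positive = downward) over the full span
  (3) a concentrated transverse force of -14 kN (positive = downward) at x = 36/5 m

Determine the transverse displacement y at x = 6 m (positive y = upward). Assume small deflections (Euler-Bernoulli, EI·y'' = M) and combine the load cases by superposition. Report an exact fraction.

y(6) = -57069/1250000 m

Load 1 — triangular load w₀=-2 kN/m (0→w₀ over full span):
  y_1 = -w₀x²(L-x)²(x+2L)/(120LEI) = -(-2)·6²·(12-6)²·(6+2·12)/(120·12·20000) = 27/10000 m
Load 2 — uniform load w=20 kN/m over full span:
  y_2 = -wx²(L-x)²/(24EI) = -20·6²·(12-6)²/(24·20000) = -27/500 m
Load 3 — point force P=-14 kN at a=36/5 m (b=L-a=24/5):
  y_3 = -Pb²x²(3aL-(3a+b)x)/(6L³EI)  [x≤a] = -(-14)·(24/5)²·6²·(3·(36/5)·12-(3·(36/5)+(24/5))·6)/(6·12³·20000) = 441/78125 m
Superposition: y = Σ y_i = -57069/1250000 m ≈ -0.045655 m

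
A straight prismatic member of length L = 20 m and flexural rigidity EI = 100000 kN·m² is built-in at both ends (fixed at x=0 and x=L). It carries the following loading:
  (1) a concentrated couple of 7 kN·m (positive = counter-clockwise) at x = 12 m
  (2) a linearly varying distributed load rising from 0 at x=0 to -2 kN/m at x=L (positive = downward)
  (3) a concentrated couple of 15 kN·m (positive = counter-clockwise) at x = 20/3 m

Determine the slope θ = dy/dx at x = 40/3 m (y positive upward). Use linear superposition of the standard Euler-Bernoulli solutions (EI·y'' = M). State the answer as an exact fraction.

Load 1 — applied couple M₀=7 kN·m at a=12 m (b=L-a=8):
  θ_1 = (R_Ax²/2 - M_Ax - M₀(x-a))/EI  [x>a] with R_A=63/125, M_A=56/25 = ((63/125)·(40/3)²/2 - (56/25)·(40/3) - 7·((40/3)-12))/100000 = 7/125000 rad
Load 2 — triangular load w₀=-2 kN/m (0→w₀ over full span):
  θ_2 = -w₀(2x(L-x)(L-2x)(x+2L)+x²(L-x)²)/(120LEI) = -(-2)·(2·(40/3)·(20-(40/3))·(20-2·(40/3))·((40/3)+2·20)+(40/3)²·(20-(40/3))²)/(120·20·100000) = -14/30375 rad
Load 3 — applied couple M₀=15 kN·m at a=20/3 m (b=L-a=40/3):
  θ_3 = (R_Ax²/2 - M_Ax - M₀(x-a))/EI  [x>a] with R_A=1, M_A=0 = (1·(40/3)²/2 - 0·(40/3) - 15·((40/3)-(20/3)))/100000 = -1/9000 rad
Superposition: θ = Σ θ_i = -7837/15187500 rad ≈ -0.000516 rad

θ(40/3) = -7837/15187500 rad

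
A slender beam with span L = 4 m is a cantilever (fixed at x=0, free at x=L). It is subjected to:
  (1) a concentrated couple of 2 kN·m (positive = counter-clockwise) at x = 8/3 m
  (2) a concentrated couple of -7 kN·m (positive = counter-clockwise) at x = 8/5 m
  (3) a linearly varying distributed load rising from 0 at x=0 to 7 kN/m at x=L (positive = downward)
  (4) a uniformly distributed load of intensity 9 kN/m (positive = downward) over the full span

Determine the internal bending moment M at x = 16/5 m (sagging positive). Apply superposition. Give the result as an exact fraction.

M(16/5) = -1864/375 kN·m

Load 1 — applied couple M₀=2 kN·m at a=8/3 m (b=L-a=4/3):
  M_1 = 0  [x>a] = 0 kN·m
Load 2 — applied couple M₀=-7 kN·m at a=8/5 m (b=L-a=12/5):
  M_2 = 0  [x>a] = 0 kN·m
Load 3 — triangular load w₀=7 kN/m (0→w₀ over full span):
  M_3 = w₀Lx/2 - w₀L²/3 - w₀x³/(6L) = 7·4·(16/5)/2 - 7·4²/3 - 7·(16/5)³/(6·4) = -784/375 kN·m
Load 4 — uniform load w=9 kN/m over full span:
  M_4 = -w(L-x)²/2 = -9·(4-(16/5))²/2 = -72/25 kN·m
Superposition: M = Σ M_i = -1864/375 kN·m ≈ -4.970667 kN·m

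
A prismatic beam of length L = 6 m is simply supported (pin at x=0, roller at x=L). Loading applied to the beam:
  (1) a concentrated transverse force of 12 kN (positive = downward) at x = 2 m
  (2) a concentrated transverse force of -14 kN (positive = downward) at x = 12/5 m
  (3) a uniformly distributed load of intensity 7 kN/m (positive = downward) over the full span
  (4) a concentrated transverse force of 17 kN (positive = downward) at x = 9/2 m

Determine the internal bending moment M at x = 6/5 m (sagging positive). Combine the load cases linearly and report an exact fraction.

M(6/5) = 1239/50 kN·m

Load 1 — point force P=12 kN at a=2 m (b=L-a=4):
  M_1 = Pbx/L  [x≤a] = 12·4·(6/5)/6 = 48/5 kN·m
Load 2 — point force P=-14 kN at a=12/5 m (b=L-a=18/5):
  M_2 = Pbx/L  [x≤a] = (-14)·(18/5)·(6/5)/6 = -252/25 kN·m
Load 3 — uniform load w=7 kN/m over full span:
  M_3 = wx(L-x)/2 = 7·(6/5)·(6-(6/5))/2 = 504/25 kN·m
Load 4 — point force P=17 kN at a=9/2 m (b=L-a=3/2):
  M_4 = Pbx/L  [x≤a] = 17·(3/2)·(6/5)/6 = 51/10 kN·m
Superposition: M = Σ M_i = 1239/50 kN·m ≈ 24.780000 kN·m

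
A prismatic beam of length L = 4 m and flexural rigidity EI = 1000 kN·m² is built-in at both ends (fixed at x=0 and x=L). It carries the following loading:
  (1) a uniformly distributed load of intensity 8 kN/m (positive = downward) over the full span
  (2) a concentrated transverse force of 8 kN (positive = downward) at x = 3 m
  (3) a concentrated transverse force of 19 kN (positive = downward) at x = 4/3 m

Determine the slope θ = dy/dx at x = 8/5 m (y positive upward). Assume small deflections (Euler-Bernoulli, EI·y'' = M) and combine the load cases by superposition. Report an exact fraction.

θ(8/5) = -991/281250 rad

Load 1 — uniform load w=8 kN/m over full span:
  θ_1 = -wx(L-x)(L-2x)/(12EI) = -8·(8/5)·(4-(8/5))·(4-2·(8/5))/(12·1000) = -32/15625 rad
Load 2 — point force P=8 kN at a=3 m (b=L-a=1):
  θ_2 = -Pb²x(2aL-(3a+b)x)/(2L³EI)  [x≤a] = -8·1²·(8/5)·(2·3·4-(3·3+1)·(8/5))/(2·4³·1000) = -1/1250 rad
Load 3 — point force P=19 kN at a=4/3 m (b=L-a=8/3):
  θ_3 = Pa²(L-x)(2bL-(3b+a)(L-x))/(2L³EI)  [x>a] = 19·(4/3)²·(4-(8/5))·(2·(8/3)·4-(3·(8/3)+(4/3))·(4-(8/5)))/(2·4³·1000) = -19/28125 rad
Superposition: θ = Σ θ_i = -991/281250 rad ≈ -0.003524 rad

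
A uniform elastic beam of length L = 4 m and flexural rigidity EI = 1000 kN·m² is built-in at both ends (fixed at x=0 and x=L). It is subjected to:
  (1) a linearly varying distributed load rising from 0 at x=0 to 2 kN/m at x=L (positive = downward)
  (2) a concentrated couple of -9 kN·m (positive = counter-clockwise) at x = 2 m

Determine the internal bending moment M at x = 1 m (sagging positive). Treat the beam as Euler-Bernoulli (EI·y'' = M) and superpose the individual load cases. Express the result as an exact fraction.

Load 1 — triangular load w₀=2 kN/m (0→w₀ over full span):
  M_1 = 3w₀Lx/20 - w₀L²/30 - w₀x³/(6L) = 3·2·4·1/20 - 2·4²/30 - 2·1³/(6·4) = 1/20 kN·m
Load 2 — applied couple M₀=-9 kN·m at a=2 m (b=L-a=2):
  M_2 = R_Ax - M_A  [x≤a] with R_A=-27/8, M_A=-9/4 = (-27/8)·1 - (-9/4) = -9/8 kN·m
Superposition: M = Σ M_i = -43/40 kN·m ≈ -1.075000 kN·m

M(1) = -43/40 kN·m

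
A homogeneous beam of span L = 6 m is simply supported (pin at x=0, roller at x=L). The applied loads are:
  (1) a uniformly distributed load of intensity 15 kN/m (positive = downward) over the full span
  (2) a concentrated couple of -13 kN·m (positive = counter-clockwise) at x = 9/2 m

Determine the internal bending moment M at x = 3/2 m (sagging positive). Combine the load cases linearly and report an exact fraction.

Load 1 — uniform load w=15 kN/m over full span:
  M_1 = wx(L-x)/2 = 15·(3/2)·(6-(3/2))/2 = 405/8 kN·m
Load 2 — applied couple M₀=-13 kN·m at a=9/2 m (b=L-a=3/2):
  M_2 = M₀x/L  [x≤a] = (-13)·(3/2)/6 = -13/4 kN·m
Superposition: M = Σ M_i = 379/8 kN·m ≈ 47.375000 kN·m

M(3/2) = 379/8 kN·m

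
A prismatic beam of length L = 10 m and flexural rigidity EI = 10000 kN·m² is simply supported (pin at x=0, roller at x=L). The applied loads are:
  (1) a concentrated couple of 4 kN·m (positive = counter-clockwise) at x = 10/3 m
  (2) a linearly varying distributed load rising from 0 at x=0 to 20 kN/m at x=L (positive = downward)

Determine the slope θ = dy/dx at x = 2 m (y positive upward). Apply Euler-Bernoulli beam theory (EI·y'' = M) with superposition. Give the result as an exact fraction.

Load 1 — applied couple M₀=4 kN·m at a=10/3 m (b=L-a=20/3):
  θ_1 = (M₀x²/(2L)+C₁)/EI  [x≤a] with C₁=M₀(3b²-L²)/(6L)=20/9 = (4·2²/(2·10)+(20/9))/10000 = 17/56250 rad
Load 2 — triangular load w₀=20 kN/m (0→w₀ over full span):
  θ_2 = -w₀(7L⁴-30L²x²+15x⁴)/(360LEI) = -20·(7·10⁴-30·10²·2²+15·2⁴)/(360·10·10000) = -182/5625 rad
Superposition: θ = Σ θ_i = -601/18750 rad ≈ -0.032053 rad

θ(2) = -601/18750 rad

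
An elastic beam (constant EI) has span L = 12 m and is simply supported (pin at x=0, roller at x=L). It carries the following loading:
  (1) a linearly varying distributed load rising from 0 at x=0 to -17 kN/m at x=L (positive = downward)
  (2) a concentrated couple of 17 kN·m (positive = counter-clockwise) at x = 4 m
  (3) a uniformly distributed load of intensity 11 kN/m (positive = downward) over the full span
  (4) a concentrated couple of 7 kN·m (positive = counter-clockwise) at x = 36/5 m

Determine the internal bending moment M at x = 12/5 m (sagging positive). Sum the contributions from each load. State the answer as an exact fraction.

Load 1 — triangular load w₀=-17 kN/m (0→w₀ over full span):
  M_1 = w₀Lx/6 - w₀x³/(6L) = (-17)·12·(12/5)/6 - (-17)·(12/5)³/(6·12) = -9792/125 kN·m
Load 2 — applied couple M₀=17 kN·m at a=4 m (b=L-a=8):
  M_2 = M₀x/L  [x≤a] = 17·(12/5)/12 = 17/5 kN·m
Load 3 — uniform load w=11 kN/m over full span:
  M_3 = wx(L-x)/2 = 11·(12/5)·(12-(12/5))/2 = 3168/25 kN·m
Load 4 — applied couple M₀=7 kN·m at a=36/5 m (b=L-a=24/5):
  M_4 = M₀x/L  [x≤a] = 7·(12/5)/12 = 7/5 kN·m
Superposition: M = Σ M_i = 6648/125 kN·m ≈ 53.184000 kN·m

M(12/5) = 6648/125 kN·m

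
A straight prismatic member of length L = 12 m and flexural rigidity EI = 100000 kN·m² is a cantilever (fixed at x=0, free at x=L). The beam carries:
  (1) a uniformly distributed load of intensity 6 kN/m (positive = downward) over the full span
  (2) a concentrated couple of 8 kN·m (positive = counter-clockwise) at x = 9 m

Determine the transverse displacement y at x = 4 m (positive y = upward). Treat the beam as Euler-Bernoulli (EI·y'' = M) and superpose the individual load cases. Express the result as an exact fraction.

y(4) = -84/3125 m

Load 1 — uniform load w=6 kN/m over full span:
  y_1 = -wx²(x²-4Lx+6L²)/(24EI) = -6·4²·(4²-4·12·4+6·12²)/(24·100000) = -86/3125 m
Load 2 — applied couple M₀=8 kN·m at a=9 m (b=L-a=3):
  y_2 = M₀x²/(2EI)  [x≤a] = 8·4²/(2·100000) = 2/3125 m
Superposition: y = Σ y_i = -84/3125 m ≈ -0.026880 m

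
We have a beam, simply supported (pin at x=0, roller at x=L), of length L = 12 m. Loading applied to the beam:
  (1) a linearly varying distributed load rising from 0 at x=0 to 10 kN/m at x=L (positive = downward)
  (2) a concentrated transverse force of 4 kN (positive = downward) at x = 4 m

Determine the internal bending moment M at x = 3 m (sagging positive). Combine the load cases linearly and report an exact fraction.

M(3) = 257/4 kN·m

Load 1 — triangular load w₀=10 kN/m (0→w₀ over full span):
  M_1 = w₀Lx/6 - w₀x³/(6L) = 10·12·3/6 - 10·3³/(6·12) = 225/4 kN·m
Load 2 — point force P=4 kN at a=4 m (b=L-a=8):
  M_2 = Pbx/L  [x≤a] = 4·8·3/12 = 8 kN·m
Superposition: M = Σ M_i = 257/4 kN·m ≈ 64.250000 kN·m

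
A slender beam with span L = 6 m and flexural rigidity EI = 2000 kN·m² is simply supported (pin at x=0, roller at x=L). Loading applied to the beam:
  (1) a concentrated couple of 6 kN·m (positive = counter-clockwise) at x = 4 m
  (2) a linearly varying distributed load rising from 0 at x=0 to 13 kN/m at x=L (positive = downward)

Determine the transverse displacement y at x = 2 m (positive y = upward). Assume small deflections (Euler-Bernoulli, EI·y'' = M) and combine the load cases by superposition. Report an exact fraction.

Load 1 — applied couple M₀=6 kN·m at a=4 m (b=L-a=2):
  y_1 = (M₀x³/(6L)+C₁x)/EI  [x≤a] with C₁=M₀(3b²-L²)/(6L)=-4 = (6·2³/(6·6)+(-4)·2)/2000 = -1/300 m
Load 2 — triangular load w₀=13 kN/m (0→w₀ over full span):
  y_2 = -w₀x(7L⁴-10L²x²+3x⁴)/(360LEI) = -13·2·(7·6⁴-10·6²·2²+3·2⁴)/(360·6·2000) = -52/1125 m
Superposition: y = Σ y_i = -223/4500 m ≈ -0.049556 m

y(2) = -223/4500 m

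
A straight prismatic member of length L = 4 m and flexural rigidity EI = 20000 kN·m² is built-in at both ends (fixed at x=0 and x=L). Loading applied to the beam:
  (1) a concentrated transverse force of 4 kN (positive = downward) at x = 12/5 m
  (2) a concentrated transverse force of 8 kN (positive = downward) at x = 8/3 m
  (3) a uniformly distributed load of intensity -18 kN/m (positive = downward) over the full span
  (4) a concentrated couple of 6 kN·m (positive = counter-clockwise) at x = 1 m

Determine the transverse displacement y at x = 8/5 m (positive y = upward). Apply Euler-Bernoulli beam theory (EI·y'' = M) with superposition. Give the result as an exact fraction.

y(8/5) = 12590617/25312500000 m

Load 1 — point force P=4 kN at a=12/5 m (b=L-a=8/5):
  y_1 = -Pb²x²(3aL-(3a+b)x)/(6L³EI)  [x≤a] = -4·(8/5)²·(8/5)²·(3·(12/5)·4-(3·(12/5)+(8/5))·(8/5))/(6·4³·20000) = -1472/29296875 m
Load 2 — point force P=8 kN at a=8/3 m (b=L-a=4/3):
  y_2 = -Pb²x²(3aL-(3a+b)x)/(6L³EI)  [x≤a] = -8·(4/3)²·(8/5)²·(3·(8/3)·4-(3·(8/3)+(4/3))·(8/5))/(6·4³·20000) = -512/6328125 m
Load 3 — uniform load w=-18 kN/m over full span:
  y_3 = -wx²(L-x)²/(24EI) = -(-18)·(8/5)²·(4-(8/5))²/(24·20000) = 216/390625 m
Load 4 — applied couple M₀=6 kN·m at a=1 m (b=L-a=3):
  y_4 = (R_Ax³/6 - M_Ax²/2 - M₀(x-a)²/2)/EI  [x>a] with R_A=27/16, M_A=-9/8 = ((27/16)·(8/5)³/6 - (-9/8)·(8/5)²/2 - 6·((8/5)-1)²/2)/20000 = 189/2500000 m
Superposition: y = Σ y_i = 12590617/25312500000 m ≈ 0.000497 m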